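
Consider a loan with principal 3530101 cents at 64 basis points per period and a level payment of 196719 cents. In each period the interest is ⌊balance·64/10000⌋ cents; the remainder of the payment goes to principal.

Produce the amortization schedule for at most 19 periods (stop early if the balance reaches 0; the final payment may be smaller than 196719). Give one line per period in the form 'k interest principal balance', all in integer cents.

1 22592 174127 3355974
2 21478 175241 3180733
3 20356 176363 3004370
4 19227 177492 2826878
5 18092 178627 2648251
6 16948 179771 2468480
7 15798 180921 2287559
8 14640 182079 2105480
9 13475 183244 1922236
10 12302 184417 1737819
11 11122 185597 1552222
12 9934 186785 1365437
13 8738 187981 1177456
14 7535 189184 988272
15 6324 190395 797877
16 5106 191613 606264
17 3880 192839 413425
18 2645 194074 219351
19 1403 195316 24035

1. interest=⌊3530101·64/10000⌋=22592; principal=196719-22592=174127; balance=3530101-174127=3355974
2. interest=⌊3355974·64/10000⌋=21478; principal=196719-21478=175241; balance=3355974-175241=3180733
3. interest=⌊3180733·64/10000⌋=20356; principal=196719-20356=176363; balance=3180733-176363=3004370
4. interest=⌊3004370·64/10000⌋=19227; principal=196719-19227=177492; balance=3004370-177492=2826878
5. interest=⌊2826878·64/10000⌋=18092; principal=196719-18092=178627; balance=2826878-178627=2648251
6. interest=⌊2648251·64/10000⌋=16948; principal=196719-16948=179771; balance=2648251-179771=2468480
7. interest=⌊2468480·64/10000⌋=15798; principal=196719-15798=180921; balance=2468480-180921=2287559
8. interest=⌊2287559·64/10000⌋=14640; principal=196719-14640=182079; balance=2287559-182079=2105480
9. interest=⌊2105480·64/10000⌋=13475; principal=196719-13475=183244; balance=2105480-183244=1922236
10. interest=⌊1922236·64/10000⌋=12302; principal=196719-12302=184417; balance=1922236-184417=1737819
11. interest=⌊1737819·64/10000⌋=11122; principal=196719-11122=185597; balance=1737819-185597=1552222
12. interest=⌊1552222·64/10000⌋=9934; principal=196719-9934=186785; balance=1552222-186785=1365437
13. interest=⌊1365437·64/10000⌋=8738; principal=196719-8738=187981; balance=1365437-187981=1177456
14. interest=⌊1177456·64/10000⌋=7535; principal=196719-7535=189184; balance=1177456-189184=988272
15. interest=⌊988272·64/10000⌋=6324; principal=196719-6324=190395; balance=988272-190395=797877
16. interest=⌊797877·64/10000⌋=5106; principal=196719-5106=191613; balance=797877-191613=606264
17. interest=⌊606264·64/10000⌋=3880; principal=196719-3880=192839; balance=606264-192839=413425
18. interest=⌊413425·64/10000⌋=2645; principal=196719-2645=194074; balance=413425-194074=219351
19. interest=⌊219351·64/10000⌋=1403; principal=196719-1403=195316; balance=219351-195316=24035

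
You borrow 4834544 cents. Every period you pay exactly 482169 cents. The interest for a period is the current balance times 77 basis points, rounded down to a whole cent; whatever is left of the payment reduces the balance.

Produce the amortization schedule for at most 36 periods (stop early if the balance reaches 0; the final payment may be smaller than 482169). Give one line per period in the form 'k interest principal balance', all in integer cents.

1 37225 444944 4389600
2 33799 448370 3941230
3 30347 451822 3489408
4 26868 455301 3034107
5 23362 458807 2575300
6 19829 462340 2112960
7 16269 465900 1647060
8 12682 469487 1177573
9 9067 473102 704471
10 5424 476745 227726
11 1753 227726 0

1. interest=⌊4834544·77/10000⌋=37225; principal=482169-37225=444944; balance=4834544-444944=4389600
2. interest=⌊4389600·77/10000⌋=33799; principal=482169-33799=448370; balance=4389600-448370=3941230
3. interest=⌊3941230·77/10000⌋=30347; principal=482169-30347=451822; balance=3941230-451822=3489408
4. interest=⌊3489408·77/10000⌋=26868; principal=482169-26868=455301; balance=3489408-455301=3034107
5. interest=⌊3034107·77/10000⌋=23362; principal=482169-23362=458807; balance=3034107-458807=2575300
6. interest=⌊2575300·77/10000⌋=19829; principal=482169-19829=462340; balance=2575300-462340=2112960
7. interest=⌊2112960·77/10000⌋=16269; principal=482169-16269=465900; balance=2112960-465900=1647060
8. interest=⌊1647060·77/10000⌋=12682; principal=482169-12682=469487; balance=1647060-469487=1177573
9. interest=⌊1177573·77/10000⌋=9067; principal=482169-9067=473102; balance=1177573-473102=704471
10. interest=⌊704471·77/10000⌋=5424; principal=482169-5424=476745; balance=704471-476745=227726
11. interest=⌊227726·77/10000⌋=1753; principal=min(482169-1753,227726)=227726; balance=227726-227726=0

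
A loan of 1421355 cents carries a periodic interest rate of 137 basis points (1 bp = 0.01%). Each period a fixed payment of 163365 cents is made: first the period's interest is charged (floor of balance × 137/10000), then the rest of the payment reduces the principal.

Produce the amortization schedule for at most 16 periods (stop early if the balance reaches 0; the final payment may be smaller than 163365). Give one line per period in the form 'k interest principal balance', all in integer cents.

1 19472 143893 1277462
2 17501 145864 1131598
3 15502 147863 983735
4 13477 149888 833847
5 11423 151942 681905
6 9342 154023 527882
7 7231 156134 371748
8 5092 158273 213475
9 2924 160441 53034
10 726 53034 0

1. interest=⌊1421355·137/10000⌋=19472; principal=163365-19472=143893; balance=1421355-143893=1277462
2. interest=⌊1277462·137/10000⌋=17501; principal=163365-17501=145864; balance=1277462-145864=1131598
3. interest=⌊1131598·137/10000⌋=15502; principal=163365-15502=147863; balance=1131598-147863=983735
4. interest=⌊983735·137/10000⌋=13477; principal=163365-13477=149888; balance=983735-149888=833847
5. interest=⌊833847·137/10000⌋=11423; principal=163365-11423=151942; balance=833847-151942=681905
6. interest=⌊681905·137/10000⌋=9342; principal=163365-9342=154023; balance=681905-154023=527882
7. interest=⌊527882·137/10000⌋=7231; principal=163365-7231=156134; balance=527882-156134=371748
8. interest=⌊371748·137/10000⌋=5092; principal=163365-5092=158273; balance=371748-158273=213475
9. interest=⌊213475·137/10000⌋=2924; principal=163365-2924=160441; balance=213475-160441=53034
10. interest=⌊53034·137/10000⌋=726; principal=min(163365-726,53034)=53034; balance=53034-53034=0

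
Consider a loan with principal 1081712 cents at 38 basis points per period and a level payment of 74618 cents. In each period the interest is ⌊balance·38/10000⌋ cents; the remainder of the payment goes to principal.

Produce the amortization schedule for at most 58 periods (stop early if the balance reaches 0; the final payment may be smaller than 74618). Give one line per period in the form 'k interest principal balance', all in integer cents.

1. interest=⌊1081712·38/10000⌋=4110; principal=74618-4110=70508; balance=1081712-70508=1011204
2. interest=⌊1011204·38/10000⌋=3842; principal=74618-3842=70776; balance=1011204-70776=940428
3. interest=⌊940428·38/10000⌋=3573; principal=74618-3573=71045; balance=940428-71045=869383
4. interest=⌊869383·38/10000⌋=3303; principal=74618-3303=71315; balance=869383-71315=798068
5. interest=⌊798068·38/10000⌋=3032; principal=74618-3032=71586; balance=798068-71586=726482
6. interest=⌊726482·38/10000⌋=2760; principal=74618-2760=71858; balance=726482-71858=654624
7. interest=⌊654624·38/10000⌋=2487; principal=74618-2487=72131; balance=654624-72131=582493
8. interest=⌊582493·38/10000⌋=2213; principal=74618-2213=72405; balance=582493-72405=510088
9. interest=⌊510088·38/10000⌋=1938; principal=74618-1938=72680; balance=510088-72680=437408
10. interest=⌊437408·38/10000⌋=1662; principal=74618-1662=72956; balance=437408-72956=364452
11. interest=⌊364452·38/10000⌋=1384; principal=74618-1384=73234; balance=364452-73234=291218
12. interest=⌊291218·38/10000⌋=1106; principal=74618-1106=73512; balance=291218-73512=217706
13. interest=⌊217706·38/10000⌋=827; principal=74618-827=73791; balance=217706-73791=143915
14. interest=⌊143915·38/10000⌋=546; principal=74618-546=74072; balance=143915-74072=69843
15. interest=⌊69843·38/10000⌋=265; principal=min(74618-265,69843)=69843; balance=69843-69843=0

1 4110 70508 1011204
2 3842 70776 940428
3 3573 71045 869383
4 3303 71315 798068
5 3032 71586 726482
6 2760 71858 654624
7 2487 72131 582493
8 2213 72405 510088
9 1938 72680 437408
10 1662 72956 364452
11 1384 73234 291218
12 1106 73512 217706
13 827 73791 143915
14 546 74072 69843
15 265 69843 0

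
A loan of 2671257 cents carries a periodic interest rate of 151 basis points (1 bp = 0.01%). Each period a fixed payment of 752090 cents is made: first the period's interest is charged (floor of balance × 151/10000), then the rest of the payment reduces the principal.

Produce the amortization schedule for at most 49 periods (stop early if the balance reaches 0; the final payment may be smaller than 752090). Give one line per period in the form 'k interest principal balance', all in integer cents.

1. interest=⌊2671257·151/10000⌋=40335; principal=752090-40335=711755; balance=2671257-711755=1959502
2. interest=⌊1959502·151/10000⌋=29588; principal=752090-29588=722502; balance=1959502-722502=1237000
3. interest=⌊1237000·151/10000⌋=18678; principal=752090-18678=733412; balance=1237000-733412=503588
4. interest=⌊503588·151/10000⌋=7604; principal=min(752090-7604,503588)=503588; balance=503588-503588=0

1 40335 711755 1959502
2 29588 722502 1237000
3 18678 733412 503588
4 7604 503588 0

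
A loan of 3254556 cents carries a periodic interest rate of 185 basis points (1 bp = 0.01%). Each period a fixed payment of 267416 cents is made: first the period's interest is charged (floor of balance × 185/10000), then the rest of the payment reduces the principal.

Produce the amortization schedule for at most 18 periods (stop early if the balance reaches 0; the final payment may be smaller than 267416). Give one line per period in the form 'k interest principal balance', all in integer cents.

1. interest=⌊3254556·185/10000⌋=60209; principal=267416-60209=207207; balance=3254556-207207=3047349
2. interest=⌊3047349·185/10000⌋=56375; principal=267416-56375=211041; balance=3047349-211041=2836308
3. interest=⌊2836308·185/10000⌋=52471; principal=267416-52471=214945; balance=2836308-214945=2621363
4. interest=⌊2621363·185/10000⌋=48495; principal=267416-48495=218921; balance=2621363-218921=2402442
5. interest=⌊2402442·185/10000⌋=44445; principal=267416-44445=222971; balance=2402442-222971=2179471
6. interest=⌊2179471·185/10000⌋=40320; principal=267416-40320=227096; balance=2179471-227096=1952375
7. interest=⌊1952375·185/10000⌋=36118; principal=267416-36118=231298; balance=1952375-231298=1721077
8. interest=⌊1721077·185/10000⌋=31839; principal=267416-31839=235577; balance=1721077-235577=1485500
9. interest=⌊1485500·185/10000⌋=27481; principal=267416-27481=239935; balance=1485500-239935=1245565
10. interest=⌊1245565·185/10000⌋=23042; principal=267416-23042=244374; balance=1245565-244374=1001191
11. interest=⌊1001191·185/10000⌋=18522; principal=267416-18522=248894; balance=1001191-248894=752297
12. interest=⌊752297·185/10000⌋=13917; principal=267416-13917=253499; balance=752297-253499=498798
13. interest=⌊498798·185/10000⌋=9227; principal=267416-9227=258189; balance=498798-258189=240609
14. interest=⌊240609·185/10000⌋=4451; principal=min(267416-4451,240609)=240609; balance=240609-240609=0

1 60209 207207 3047349
2 56375 211041 2836308
3 52471 214945 2621363
4 48495 218921 2402442
5 44445 222971 2179471
6 40320 227096 1952375
7 36118 231298 1721077
8 31839 235577 1485500
9 27481 239935 1245565
10 23042 244374 1001191
11 18522 248894 752297
12 13917 253499 498798
13 9227 258189 240609
14 4451 240609 0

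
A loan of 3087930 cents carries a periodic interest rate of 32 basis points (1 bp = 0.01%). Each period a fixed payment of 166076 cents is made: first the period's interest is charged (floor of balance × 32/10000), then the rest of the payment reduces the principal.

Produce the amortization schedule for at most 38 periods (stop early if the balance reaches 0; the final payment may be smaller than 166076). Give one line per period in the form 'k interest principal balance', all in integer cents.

1. interest=⌊3087930·32/10000⌋=9881; principal=166076-9881=156195; balance=3087930-156195=2931735
2. interest=⌊2931735·32/10000⌋=9381; principal=166076-9381=156695; balance=2931735-156695=2775040
3. interest=⌊2775040·32/10000⌋=8880; principal=166076-8880=157196; balance=2775040-157196=2617844
4. interest=⌊2617844·32/10000⌋=8377; principal=166076-8377=157699; balance=2617844-157699=2460145
5. interest=⌊2460145·32/10000⌋=7872; principal=166076-7872=158204; balance=2460145-158204=2301941
6. interest=⌊2301941·32/10000⌋=7366; principal=166076-7366=158710; balance=2301941-158710=2143231
7. interest=⌊2143231·32/10000⌋=6858; principal=166076-6858=159218; balance=2143231-159218=1984013
8. interest=⌊1984013·32/10000⌋=6348; principal=166076-6348=159728; balance=1984013-159728=1824285
9. interest=⌊1824285·32/10000⌋=5837; principal=166076-5837=160239; balance=1824285-160239=1664046
10. interest=⌊1664046·32/10000⌋=5324; principal=166076-5324=160752; balance=1664046-160752=1503294
11. interest=⌊1503294·32/10000⌋=4810; principal=166076-4810=161266; balance=1503294-161266=1342028
12. interest=⌊1342028·32/10000⌋=4294; principal=166076-4294=161782; balance=1342028-161782=1180246
13. interest=⌊1180246·32/10000⌋=3776; principal=166076-3776=162300; balance=1180246-162300=1017946
14. interest=⌊1017946·32/10000⌋=3257; principal=166076-3257=162819; balance=1017946-162819=855127
15. interest=⌊855127·32/10000⌋=2736; principal=166076-2736=163340; balance=855127-163340=691787
16. interest=⌊691787·32/10000⌋=2213; principal=166076-2213=163863; balance=691787-163863=527924
17. interest=⌊527924·32/10000⌋=1689; principal=166076-1689=164387; balance=527924-164387=363537
18. interest=⌊363537·32/10000⌋=1163; principal=166076-1163=164913; balance=363537-164913=198624
19. interest=⌊198624·32/10000⌋=635; principal=166076-635=165441; balance=198624-165441=33183
20. interest=⌊33183·32/10000⌋=106; principal=min(166076-106,33183)=33183; balance=33183-33183=0

1 9881 156195 2931735
2 9381 156695 2775040
3 8880 157196 2617844
4 8377 157699 2460145
5 7872 158204 2301941
6 7366 158710 2143231
7 6858 159218 1984013
8 6348 159728 1824285
9 5837 160239 1664046
10 5324 160752 1503294
11 4810 161266 1342028
12 4294 161782 1180246
13 3776 162300 1017946
14 3257 162819 855127
15 2736 163340 691787
16 2213 163863 527924
17 1689 164387 363537
18 1163 164913 198624
19 635 165441 33183
20 106 33183 0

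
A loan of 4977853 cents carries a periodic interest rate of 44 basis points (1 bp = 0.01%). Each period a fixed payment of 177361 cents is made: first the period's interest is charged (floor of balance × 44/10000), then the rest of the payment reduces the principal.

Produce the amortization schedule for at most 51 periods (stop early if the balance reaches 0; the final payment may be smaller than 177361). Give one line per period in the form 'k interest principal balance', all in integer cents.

1. interest=⌊4977853·44/10000⌋=21902; principal=177361-21902=155459; balance=4977853-155459=4822394
2. interest=⌊4822394·44/10000⌋=21218; principal=177361-21218=156143; balance=4822394-156143=4666251
3. interest=⌊4666251·44/10000⌋=20531; principal=177361-20531=156830; balance=4666251-156830=4509421
4. interest=⌊4509421·44/10000⌋=19841; principal=177361-19841=157520; balance=4509421-157520=4351901
5. interest=⌊4351901·44/10000⌋=19148; principal=177361-19148=158213; balance=4351901-158213=4193688
6. interest=⌊4193688·44/10000⌋=18452; principal=177361-18452=158909; balance=4193688-158909=4034779
7. interest=⌊4034779·44/10000⌋=17753; principal=177361-17753=159608; balance=4034779-159608=3875171
8. interest=⌊3875171·44/10000⌋=17050; principal=177361-17050=160311; balance=3875171-160311=3714860
9. interest=⌊3714860·44/10000⌋=16345; principal=177361-16345=161016; balance=3714860-161016=3553844
10. interest=⌊3553844·44/10000⌋=15636; principal=177361-15636=161725; balance=3553844-161725=3392119
11. interest=⌊3392119·44/10000⌋=14925; principal=177361-14925=162436; balance=3392119-162436=3229683
12. interest=⌊3229683·44/10000⌋=14210; principal=177361-14210=163151; balance=3229683-163151=3066532
13. interest=⌊3066532·44/10000⌋=13492; principal=177361-13492=163869; balance=3066532-163869=2902663
14. interest=⌊2902663·44/10000⌋=12771; principal=177361-12771=164590; balance=2902663-164590=2738073
15. interest=⌊2738073·44/10000⌋=12047; principal=177361-12047=165314; balance=2738073-165314=2572759
16. interest=⌊2572759·44/10000⌋=11320; principal=177361-11320=166041; balance=2572759-166041=2406718
17. interest=⌊2406718·44/10000⌋=10589; principal=177361-10589=166772; balance=2406718-166772=2239946
18. interest=⌊2239946·44/10000⌋=9855; principal=177361-9855=167506; balance=2239946-167506=2072440
19. interest=⌊2072440·44/10000⌋=9118; principal=177361-9118=168243; balance=2072440-168243=1904197
20. interest=⌊1904197·44/10000⌋=8378; principal=177361-8378=168983; balance=1904197-168983=1735214
21. interest=⌊1735214·44/10000⌋=7634; principal=177361-7634=169727; balance=1735214-169727=1565487
22. interest=⌊1565487·44/10000⌋=6888; principal=177361-6888=170473; balance=1565487-170473=1395014
23. interest=⌊1395014·44/10000⌋=6138; principal=177361-6138=171223; balance=1395014-171223=1223791
24. interest=⌊1223791·44/10000⌋=5384; principal=177361-5384=171977; balance=1223791-171977=1051814
25. interest=⌊1051814·44/10000⌋=4627; principal=177361-4627=172734; balance=1051814-172734=879080
26. interest=⌊879080·44/10000⌋=3867; principal=177361-3867=173494; balance=879080-173494=705586
27. interest=⌊705586·44/10000⌋=3104; principal=177361-3104=174257; balance=705586-174257=531329
28. interest=⌊531329·44/10000⌋=2337; principal=177361-2337=175024; balance=531329-175024=356305
29. interest=⌊356305·44/10000⌋=1567; principal=177361-1567=175794; balance=356305-175794=180511
30. interest=⌊180511·44/10000⌋=794; principal=177361-794=176567; balance=180511-176567=3944
31. interest=⌊3944·44/10000⌋=17; principal=min(177361-17,3944)=3944; balance=3944-3944=0

1 21902 155459 4822394
2 21218 156143 4666251
3 20531 156830 4509421
4 19841 157520 4351901
5 19148 158213 4193688
6 18452 158909 4034779
7 17753 159608 3875171
8 17050 160311 3714860
9 16345 161016 3553844
10 15636 161725 3392119
11 14925 162436 3229683
12 14210 163151 3066532
13 13492 163869 2902663
14 12771 164590 2738073
15 12047 165314 2572759
16 11320 166041 2406718
17 10589 166772 2239946
18 9855 167506 2072440
19 9118 168243 1904197
20 8378 168983 1735214
21 7634 169727 1565487
22 6888 170473 1395014
23 6138 171223 1223791
24 5384 171977 1051814
25 4627 172734 879080
26 3867 173494 705586
27 3104 174257 531329
28 2337 175024 356305
29 1567 175794 180511
30 794 176567 3944
31 17 3944 0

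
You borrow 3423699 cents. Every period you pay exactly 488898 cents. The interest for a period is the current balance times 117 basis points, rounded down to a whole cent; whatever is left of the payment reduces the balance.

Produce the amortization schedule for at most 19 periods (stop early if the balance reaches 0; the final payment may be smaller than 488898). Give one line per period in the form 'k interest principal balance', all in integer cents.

1 40057 448841 2974858
2 34805 454093 2520765
3 29492 459406 2061359
4 24117 464781 1596578
5 18679 470219 1126359
6 13178 475720 650639
7 7612 481286 169353
8 1981 169353 0

1. interest=⌊3423699·117/10000⌋=40057; principal=488898-40057=448841; balance=3423699-448841=2974858
2. interest=⌊2974858·117/10000⌋=34805; principal=488898-34805=454093; balance=2974858-454093=2520765
3. interest=⌊2520765·117/10000⌋=29492; principal=488898-29492=459406; balance=2520765-459406=2061359
4. interest=⌊2061359·117/10000⌋=24117; principal=488898-24117=464781; balance=2061359-464781=1596578
5. interest=⌊1596578·117/10000⌋=18679; principal=488898-18679=470219; balance=1596578-470219=1126359
6. interest=⌊1126359·117/10000⌋=13178; principal=488898-13178=475720; balance=1126359-475720=650639
7. interest=⌊650639·117/10000⌋=7612; principal=488898-7612=481286; balance=650639-481286=169353
8. interest=⌊169353·117/10000⌋=1981; principal=min(488898-1981,169353)=169353; balance=169353-169353=0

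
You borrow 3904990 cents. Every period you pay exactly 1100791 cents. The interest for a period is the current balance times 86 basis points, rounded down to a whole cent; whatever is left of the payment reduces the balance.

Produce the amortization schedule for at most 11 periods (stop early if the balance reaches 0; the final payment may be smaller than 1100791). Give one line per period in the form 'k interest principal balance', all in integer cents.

1. interest=⌊3904990·86/10000⌋=33582; principal=1100791-33582=1067209; balance=3904990-1067209=2837781
2. interest=⌊2837781·86/10000⌋=24404; principal=1100791-24404=1076387; balance=2837781-1076387=1761394
3. interest=⌊1761394·86/10000⌋=15147; principal=1100791-15147=1085644; balance=1761394-1085644=675750
4. interest=⌊675750·86/10000⌋=5811; principal=min(1100791-5811,675750)=675750; balance=675750-675750=0

1 33582 1067209 2837781
2 24404 1076387 1761394
3 15147 1085644 675750
4 5811 675750 0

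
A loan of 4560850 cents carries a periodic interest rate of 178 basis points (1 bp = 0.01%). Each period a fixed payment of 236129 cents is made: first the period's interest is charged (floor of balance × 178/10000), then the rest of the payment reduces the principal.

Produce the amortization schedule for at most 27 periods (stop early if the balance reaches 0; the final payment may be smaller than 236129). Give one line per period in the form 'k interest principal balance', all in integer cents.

1 81183 154946 4405904
2 78425 157704 4248200
3 75617 160512 4087688
4 72760 163369 3924319
5 69852 166277 3758042
6 66893 169236 3588806
7 63880 172249 3416557
8 60814 175315 3241242
9 57694 178435 3062807
10 54517 181612 2881195
11 51285 184844 2696351
12 47995 188134 2508217
13 44646 191483 2316734
14 41237 194892 2121842
15 37768 198361 1923481
16 34237 201892 1721589
17 30644 205485 1516104
18 26986 209143 1306961
19 23263 212866 1094095
20 19474 216655 877440
21 15618 220511 656929
22 11693 224436 432493
23 7698 228431 204062
24 3632 204062 0

1. interest=⌊4560850·178/10000⌋=81183; principal=236129-81183=154946; balance=4560850-154946=4405904
2. interest=⌊4405904·178/10000⌋=78425; principal=236129-78425=157704; balance=4405904-157704=4248200
3. interest=⌊4248200·178/10000⌋=75617; principal=236129-75617=160512; balance=4248200-160512=4087688
4. interest=⌊4087688·178/10000⌋=72760; principal=236129-72760=163369; balance=4087688-163369=3924319
5. interest=⌊3924319·178/10000⌋=69852; principal=236129-69852=166277; balance=3924319-166277=3758042
6. interest=⌊3758042·178/10000⌋=66893; principal=236129-66893=169236; balance=3758042-169236=3588806
7. interest=⌊3588806·178/10000⌋=63880; principal=236129-63880=172249; balance=3588806-172249=3416557
8. interest=⌊3416557·178/10000⌋=60814; principal=236129-60814=175315; balance=3416557-175315=3241242
9. interest=⌊3241242·178/10000⌋=57694; principal=236129-57694=178435; balance=3241242-178435=3062807
10. interest=⌊3062807·178/10000⌋=54517; principal=236129-54517=181612; balance=3062807-181612=2881195
11. interest=⌊2881195·178/10000⌋=51285; principal=236129-51285=184844; balance=2881195-184844=2696351
12. interest=⌊2696351·178/10000⌋=47995; principal=236129-47995=188134; balance=2696351-188134=2508217
13. interest=⌊2508217·178/10000⌋=44646; principal=236129-44646=191483; balance=2508217-191483=2316734
14. interest=⌊2316734·178/10000⌋=41237; principal=236129-41237=194892; balance=2316734-194892=2121842
15. interest=⌊2121842·178/10000⌋=37768; principal=236129-37768=198361; balance=2121842-198361=1923481
16. interest=⌊1923481·178/10000⌋=34237; principal=236129-34237=201892; balance=1923481-201892=1721589
17. interest=⌊1721589·178/10000⌋=30644; principal=236129-30644=205485; balance=1721589-205485=1516104
18. interest=⌊1516104·178/10000⌋=26986; principal=236129-26986=209143; balance=1516104-209143=1306961
19. interest=⌊1306961·178/10000⌋=23263; principal=236129-23263=212866; balance=1306961-212866=1094095
20. interest=⌊1094095·178/10000⌋=19474; principal=236129-19474=216655; balance=1094095-216655=877440
21. interest=⌊877440·178/10000⌋=15618; principal=236129-15618=220511; balance=877440-220511=656929
22. interest=⌊656929·178/10000⌋=11693; principal=236129-11693=224436; balance=656929-224436=432493
23. interest=⌊432493·178/10000⌋=7698; principal=236129-7698=228431; balance=432493-228431=204062
24. interest=⌊204062·178/10000⌋=3632; principal=min(236129-3632,204062)=204062; balance=204062-204062=0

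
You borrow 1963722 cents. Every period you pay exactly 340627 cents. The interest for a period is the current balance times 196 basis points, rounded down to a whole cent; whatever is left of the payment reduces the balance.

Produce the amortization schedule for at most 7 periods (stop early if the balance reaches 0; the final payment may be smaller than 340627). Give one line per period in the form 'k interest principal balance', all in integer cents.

1. interest=⌊1963722·196/10000⌋=38488; principal=340627-38488=302139; balance=1963722-302139=1661583
2. interest=⌊1661583·196/10000⌋=32567; principal=340627-32567=308060; balance=1661583-308060=1353523
3. interest=⌊1353523·196/10000⌋=26529; principal=340627-26529=314098; balance=1353523-314098=1039425
4. interest=⌊1039425·196/10000⌋=20372; principal=340627-20372=320255; balance=1039425-320255=719170
5. interest=⌊719170·196/10000⌋=14095; principal=340627-14095=326532; balance=719170-326532=392638
6. interest=⌊392638·196/10000⌋=7695; principal=340627-7695=332932; balance=392638-332932=59706
7. interest=⌊59706·196/10000⌋=1170; principal=min(340627-1170,59706)=59706; balance=59706-59706=0

1 38488 302139 1661583
2 32567 308060 1353523
3 26529 314098 1039425
4 20372 320255 719170
5 14095 326532 392638
6 7695 332932 59706
7 1170 59706 0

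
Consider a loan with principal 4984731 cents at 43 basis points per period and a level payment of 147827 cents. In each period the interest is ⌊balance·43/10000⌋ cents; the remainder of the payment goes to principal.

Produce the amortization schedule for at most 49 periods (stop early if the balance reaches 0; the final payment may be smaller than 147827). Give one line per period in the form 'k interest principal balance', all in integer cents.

1 21434 126393 4858338
2 20890 126937 4731401
3 20345 127482 4603919
4 19796 128031 4475888
5 19246 128581 4347307
6 18693 129134 4218173
7 18138 129689 4088484
8 17580 130247 3958237
9 17020 130807 3827430
10 16457 131370 3696060
11 15893 131934 3564126
12 15325 132502 3431624
13 14755 133072 3298552
14 14183 133644 3164908
15 13609 134218 3030690
16 13031 134796 2895894
17 12452 135375 2760519
18 11870 135957 2624562
19 11285 136542 2488020
20 10698 137129 2350891
21 10108 137719 2213172
22 9516 138311 2074861
23 8921 138906 1935955
24 8324 139503 1796452
25 7724 140103 1656349
26 7122 140705 1515644
27 6517 141310 1374334
28 5909 141918 1232416
29 5299 142528 1089888
30 4686 143141 946747
31 4071 143756 802991
32 3452 144375 658616
33 2832 144995 513621
34 2208 145619 368002
35 1582 146245 221757
36 953 146874 74883
37 321 74883 0

1. interest=⌊4984731·43/10000⌋=21434; principal=147827-21434=126393; balance=4984731-126393=4858338
2. interest=⌊4858338·43/10000⌋=20890; principal=147827-20890=126937; balance=4858338-126937=4731401
3. interest=⌊4731401·43/10000⌋=20345; principal=147827-20345=127482; balance=4731401-127482=4603919
4. interest=⌊4603919·43/10000⌋=19796; principal=147827-19796=128031; balance=4603919-128031=4475888
5. interest=⌊4475888·43/10000⌋=19246; principal=147827-19246=128581; balance=4475888-128581=4347307
6. interest=⌊4347307·43/10000⌋=18693; principal=147827-18693=129134; balance=4347307-129134=4218173
7. interest=⌊4218173·43/10000⌋=18138; principal=147827-18138=129689; balance=4218173-129689=4088484
8. interest=⌊4088484·43/10000⌋=17580; principal=147827-17580=130247; balance=4088484-130247=3958237
9. interest=⌊3958237·43/10000⌋=17020; principal=147827-17020=130807; balance=3958237-130807=3827430
10. interest=⌊3827430·43/10000⌋=16457; principal=147827-16457=131370; balance=3827430-131370=3696060
11. interest=⌊3696060·43/10000⌋=15893; principal=147827-15893=131934; balance=3696060-131934=3564126
12. interest=⌊3564126·43/10000⌋=15325; principal=147827-15325=132502; balance=3564126-132502=3431624
13. interest=⌊3431624·43/10000⌋=14755; principal=147827-14755=133072; balance=3431624-133072=3298552
14. interest=⌊3298552·43/10000⌋=14183; principal=147827-14183=133644; balance=3298552-133644=3164908
15. interest=⌊3164908·43/10000⌋=13609; principal=147827-13609=134218; balance=3164908-134218=3030690
16. interest=⌊3030690·43/10000⌋=13031; principal=147827-13031=134796; balance=3030690-134796=2895894
17. interest=⌊2895894·43/10000⌋=12452; principal=147827-12452=135375; balance=2895894-135375=2760519
18. interest=⌊2760519·43/10000⌋=11870; principal=147827-11870=135957; balance=2760519-135957=2624562
19. interest=⌊2624562·43/10000⌋=11285; principal=147827-11285=136542; balance=2624562-136542=2488020
20. interest=⌊2488020·43/10000⌋=10698; principal=147827-10698=137129; balance=2488020-137129=2350891
21. interest=⌊2350891·43/10000⌋=10108; principal=147827-10108=137719; balance=2350891-137719=2213172
22. interest=⌊2213172·43/10000⌋=9516; principal=147827-9516=138311; balance=2213172-138311=2074861
23. interest=⌊2074861·43/10000⌋=8921; principal=147827-8921=138906; balance=2074861-138906=1935955
24. interest=⌊1935955·43/10000⌋=8324; principal=147827-8324=139503; balance=1935955-139503=1796452
25. interest=⌊1796452·43/10000⌋=7724; principal=147827-7724=140103; balance=1796452-140103=1656349
26. interest=⌊1656349·43/10000⌋=7122; principal=147827-7122=140705; balance=1656349-140705=1515644
27. interest=⌊1515644·43/10000⌋=6517; principal=147827-6517=141310; balance=1515644-141310=1374334
28. interest=⌊1374334·43/10000⌋=5909; principal=147827-5909=141918; balance=1374334-141918=1232416
29. interest=⌊1232416·43/10000⌋=5299; principal=147827-5299=142528; balance=1232416-142528=1089888
30. interest=⌊1089888·43/10000⌋=4686; principal=147827-4686=143141; balance=1089888-143141=946747
31. interest=⌊946747·43/10000⌋=4071; principal=147827-4071=143756; balance=946747-143756=802991
32. interest=⌊802991·43/10000⌋=3452; principal=147827-3452=144375; balance=802991-144375=658616
33. interest=⌊658616·43/10000⌋=2832; principal=147827-2832=144995; balance=658616-144995=513621
34. interest=⌊513621·43/10000⌋=2208; principal=147827-2208=145619; balance=513621-145619=368002
35. interest=⌊368002·43/10000⌋=1582; principal=147827-1582=146245; balance=368002-146245=221757
36. interest=⌊221757·43/10000⌋=953; principal=147827-953=146874; balance=221757-146874=74883
37. interest=⌊74883·43/10000⌋=321; principal=min(147827-321,74883)=74883; balance=74883-74883=0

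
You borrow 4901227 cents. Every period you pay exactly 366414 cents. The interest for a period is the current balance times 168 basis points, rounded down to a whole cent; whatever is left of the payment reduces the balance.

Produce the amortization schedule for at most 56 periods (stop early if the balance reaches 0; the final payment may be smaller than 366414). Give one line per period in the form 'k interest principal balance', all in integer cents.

1. interest=⌊4901227·168/10000⌋=82340; principal=366414-82340=284074; balance=4901227-284074=4617153
2. interest=⌊4617153·168/10000⌋=77568; principal=366414-77568=288846; balance=4617153-288846=4328307
3. interest=⌊4328307·168/10000⌋=72715; principal=366414-72715=293699; balance=4328307-293699=4034608
4. interest=⌊4034608·168/10000⌋=67781; principal=366414-67781=298633; balance=4034608-298633=3735975
5. interest=⌊3735975·168/10000⌋=62764; principal=366414-62764=303650; balance=3735975-303650=3432325
6. interest=⌊3432325·168/10000⌋=57663; principal=366414-57663=308751; balance=3432325-308751=3123574
7. interest=⌊3123574·168/10000⌋=52476; principal=366414-52476=313938; balance=3123574-313938=2809636
8. interest=⌊2809636·168/10000⌋=47201; principal=366414-47201=319213; balance=2809636-319213=2490423
9. interest=⌊2490423·168/10000⌋=41839; principal=366414-41839=324575; balance=2490423-324575=2165848
10. interest=⌊2165848·168/10000⌋=36386; principal=366414-36386=330028; balance=2165848-330028=1835820
11. interest=⌊1835820·168/10000⌋=30841; principal=366414-30841=335573; balance=1835820-335573=1500247
12. interest=⌊1500247·168/10000⌋=25204; principal=366414-25204=341210; balance=1500247-341210=1159037
13. interest=⌊1159037·168/10000⌋=19471; principal=366414-19471=346943; balance=1159037-346943=812094
14. interest=⌊812094·168/10000⌋=13643; principal=366414-13643=352771; balance=812094-352771=459323
15. interest=⌊459323·168/10000⌋=7716; principal=366414-7716=358698; balance=459323-358698=100625
16. interest=⌊100625·168/10000⌋=1690; principal=min(366414-1690,100625)=100625; balance=100625-100625=0

1 82340 284074 4617153
2 77568 288846 4328307
3 72715 293699 4034608
4 67781 298633 3735975
5 62764 303650 3432325
6 57663 308751 3123574
7 52476 313938 2809636
8 47201 319213 2490423
9 41839 324575 2165848
10 36386 330028 1835820
11 30841 335573 1500247
12 25204 341210 1159037
13 19471 346943 812094
14 13643 352771 459323
15 7716 358698 100625
16 1690 100625 0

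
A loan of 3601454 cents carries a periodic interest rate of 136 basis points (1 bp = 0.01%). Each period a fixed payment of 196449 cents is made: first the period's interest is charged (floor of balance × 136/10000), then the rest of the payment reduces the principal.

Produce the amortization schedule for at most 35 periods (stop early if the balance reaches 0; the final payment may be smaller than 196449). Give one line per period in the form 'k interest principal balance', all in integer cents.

1. interest=⌊3601454·136/10000⌋=48979; principal=196449-48979=147470; balance=3601454-147470=3453984
2. interest=⌊3453984·136/10000⌋=46974; principal=196449-46974=149475; balance=3453984-149475=3304509
3. interest=⌊3304509·136/10000⌋=44941; principal=196449-44941=151508; balance=3304509-151508=3153001
4. interest=⌊3153001·136/10000⌋=42880; principal=196449-42880=153569; balance=3153001-153569=2999432
5. interest=⌊2999432·136/10000⌋=40792; principal=196449-40792=155657; balance=2999432-155657=2843775
6. interest=⌊2843775·136/10000⌋=38675; principal=196449-38675=157774; balance=2843775-157774=2686001
7. interest=⌊2686001·136/10000⌋=36529; principal=196449-36529=159920; balance=2686001-159920=2526081
8. interest=⌊2526081·136/10000⌋=34354; principal=196449-34354=162095; balance=2526081-162095=2363986
9. interest=⌊2363986·136/10000⌋=32150; principal=196449-32150=164299; balance=2363986-164299=2199687
10. interest=⌊2199687·136/10000⌋=29915; principal=196449-29915=166534; balance=2199687-166534=2033153
11. interest=⌊2033153·136/10000⌋=27650; principal=196449-27650=168799; balance=2033153-168799=1864354
12. interest=⌊1864354·136/10000⌋=25355; principal=196449-25355=171094; balance=1864354-171094=1693260
13. interest=⌊1693260·136/10000⌋=23028; principal=196449-23028=173421; balance=1693260-173421=1519839
14. interest=⌊1519839·136/10000⌋=20669; principal=196449-20669=175780; balance=1519839-175780=1344059
15. interest=⌊1344059·136/10000⌋=18279; principal=196449-18279=178170; balance=1344059-178170=1165889
16. interest=⌊1165889·136/10000⌋=15856; principal=196449-15856=180593; balance=1165889-180593=985296
17. interest=⌊985296·136/10000⌋=13400; principal=196449-13400=183049; balance=985296-183049=802247
18. interest=⌊802247·136/10000⌋=10910; principal=196449-10910=185539; balance=802247-185539=616708
19. interest=⌊616708·136/10000⌋=8387; principal=196449-8387=188062; balance=616708-188062=428646
20. interest=⌊428646·136/10000⌋=5829; principal=196449-5829=190620; balance=428646-190620=238026
21. interest=⌊238026·136/10000⌋=3237; principal=196449-3237=193212; balance=238026-193212=44814
22. interest=⌊44814·136/10000⌋=609; principal=min(196449-609,44814)=44814; balance=44814-44814=0

1 48979 147470 3453984
2 46974 149475 3304509
3 44941 151508 3153001
4 42880 153569 2999432
5 40792 155657 2843775
6 38675 157774 2686001
7 36529 159920 2526081
8 34354 162095 2363986
9 32150 164299 2199687
10 29915 166534 2033153
11 27650 168799 1864354
12 25355 171094 1693260
13 23028 173421 1519839
14 20669 175780 1344059
15 18279 178170 1165889
16 15856 180593 985296
17 13400 183049 802247
18 10910 185539 616708
19 8387 188062 428646
20 5829 190620 238026
21 3237 193212 44814
22 609 44814 0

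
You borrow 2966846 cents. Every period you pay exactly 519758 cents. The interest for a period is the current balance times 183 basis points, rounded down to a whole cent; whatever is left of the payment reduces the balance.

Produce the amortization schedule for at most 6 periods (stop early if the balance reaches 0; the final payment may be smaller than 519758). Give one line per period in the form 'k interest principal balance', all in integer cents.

1 54293 465465 2501381
2 45775 473983 2027398
3 37101 482657 1544741
4 28268 491490 1053251
5 19274 500484 552767
6 10115 509643 43124

1. interest=⌊2966846·183/10000⌋=54293; principal=519758-54293=465465; balance=2966846-465465=2501381
2. interest=⌊2501381·183/10000⌋=45775; principal=519758-45775=473983; balance=2501381-473983=2027398
3. interest=⌊2027398·183/10000⌋=37101; principal=519758-37101=482657; balance=2027398-482657=1544741
4. interest=⌊1544741·183/10000⌋=28268; principal=519758-28268=491490; balance=1544741-491490=1053251
5. interest=⌊1053251·183/10000⌋=19274; principal=519758-19274=500484; balance=1053251-500484=552767
6. interest=⌊552767·183/10000⌋=10115; principal=519758-10115=509643; balance=552767-509643=43124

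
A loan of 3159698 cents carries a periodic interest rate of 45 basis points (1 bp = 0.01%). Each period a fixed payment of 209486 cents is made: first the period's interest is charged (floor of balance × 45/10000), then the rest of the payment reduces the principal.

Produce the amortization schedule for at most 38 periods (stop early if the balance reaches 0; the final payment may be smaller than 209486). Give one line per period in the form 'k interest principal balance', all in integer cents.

1. interest=⌊3159698·45/10000⌋=14218; principal=209486-14218=195268; balance=3159698-195268=2964430
2. interest=⌊2964430·45/10000⌋=13339; principal=209486-13339=196147; balance=2964430-196147=2768283
3. interest=⌊2768283·45/10000⌋=12457; principal=209486-12457=197029; balance=2768283-197029=2571254
4. interest=⌊2571254·45/10000⌋=11570; principal=209486-11570=197916; balance=2571254-197916=2373338
5. interest=⌊2373338·45/10000⌋=10680; principal=209486-10680=198806; balance=2373338-198806=2174532
6. interest=⌊2174532·45/10000⌋=9785; principal=209486-9785=199701; balance=2174532-199701=1974831
7. interest=⌊1974831·45/10000⌋=8886; principal=209486-8886=200600; balance=1974831-200600=1774231
8. interest=⌊1774231·45/10000⌋=7984; principal=209486-7984=201502; balance=1774231-201502=1572729
9. interest=⌊1572729·45/10000⌋=7077; principal=209486-7077=202409; balance=1572729-202409=1370320
10. interest=⌊1370320·45/10000⌋=6166; principal=209486-6166=203320; balance=1370320-203320=1167000
11. interest=⌊1167000·45/10000⌋=5251; principal=209486-5251=204235; balance=1167000-204235=962765
12. interest=⌊962765·45/10000⌋=4332; principal=209486-4332=205154; balance=962765-205154=757611
13. interest=⌊757611·45/10000⌋=3409; principal=209486-3409=206077; balance=757611-206077=551534
14. interest=⌊551534·45/10000⌋=2481; principal=209486-2481=207005; balance=551534-207005=344529
15. interest=⌊344529·45/10000⌋=1550; principal=209486-1550=207936; balance=344529-207936=136593
16. interest=⌊136593·45/10000⌋=614; principal=min(209486-614,136593)=136593; balance=136593-136593=0

1 14218 195268 2964430
2 13339 196147 2768283
3 12457 197029 2571254
4 11570 197916 2373338
5 10680 198806 2174532
6 9785 199701 1974831
7 8886 200600 1774231
8 7984 201502 1572729
9 7077 202409 1370320
10 6166 203320 1167000
11 5251 204235 962765
12 4332 205154 757611
13 3409 206077 551534
14 2481 207005 344529
15 1550 207936 136593
16 614 136593 0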